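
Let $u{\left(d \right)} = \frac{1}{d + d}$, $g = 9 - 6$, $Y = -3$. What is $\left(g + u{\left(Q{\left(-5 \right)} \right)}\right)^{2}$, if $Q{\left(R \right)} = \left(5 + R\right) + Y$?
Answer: $\frac{289}{36} \approx 8.0278$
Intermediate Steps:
$g = 3$
$Q{\left(R \right)} = 2 + R$ ($Q{\left(R \right)} = \left(5 + R\right) - 3 = 2 + R$)
$u{\left(d \right)} = \frac{1}{2 d}$
$\left(g + u{\left(Q{\left(-5 \right)} \right)}\right)^{2} = \left(3 + \frac{1}{2 \left(2 - 5\right)}\right)^{2} = \left(3 + \frac{1}{2 \left(-3\right)}\right)^{2} = \left(3 + \frac{1}{2} \left(- \frac{1}{3}\right)\right)^{2} = \left(3 - \frac{1}{6}\right)^{2} = \left(\frac{17}{6}\right)^{2} = \frac{289}{36}$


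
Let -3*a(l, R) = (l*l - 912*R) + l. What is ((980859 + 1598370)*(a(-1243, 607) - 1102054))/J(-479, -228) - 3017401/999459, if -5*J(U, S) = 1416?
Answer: 769122443790411301/58968081 ≈ 1.3043e+10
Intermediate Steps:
J(U, S) = -1416/5 (J(U, S) = -⅕*1416 = -1416/5)
a(l, R) = 304*R - l/3 - l²/3 (a(l, R) = -((l*l - 912*R) + l)/3 = -((l² - 912*R) + l)/3 = -(l + l² - 912*R)/3 = 304*R - l/3 - l²/3)
((980859 + 1598370)*(a(-1243, 607) - 1102054))/J(-479, -228) - 3017401/999459 = ((980859 + 1598370)*((304*607 - ⅓*(-1243) - ⅓*(-1243)²) - 1102054))/(-1416/5) - 3017401/999459 = (2579229*((184528 + 1243/3 - ⅓*1545049) - 1102054))*(-5/1416) - 3017401*1/999459 = (2579229*((184528 + 1243/3 - 1545049/3) - 1102054))*(-5/1416) - 3017401/999459 = (2579229*(-330074 - 1102054))*(-5/1416) - 3017401/999459 = (2579229*(-1432128))*(-5/1416) - 3017401/999459 = -3693786069312*(-5/1416) - 3017401/999459 = 769538764440/59 - 3017401/999459 = 769122443790411301/58968081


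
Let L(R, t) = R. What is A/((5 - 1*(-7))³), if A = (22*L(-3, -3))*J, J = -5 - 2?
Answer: 77/288 ≈ 0.26736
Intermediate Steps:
J = -7
A = 462 (A = (22*(-3))*(-7) = -66*(-7) = 462)
A/((5 - 1*(-7))³) = 462/((5 - 1*(-7))³) = 462/((5 + 7)³) = 462/(12³) = 462/1728 = 462*(1/1728) = 77/288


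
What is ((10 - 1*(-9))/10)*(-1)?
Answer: -19/10 ≈ -1.9000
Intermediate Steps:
((10 - 1*(-9))/10)*(-1) = ((10 + 9)/10)*(-1) = ((⅒)*19)*(-1) = (19/10)*(-1) = -19/10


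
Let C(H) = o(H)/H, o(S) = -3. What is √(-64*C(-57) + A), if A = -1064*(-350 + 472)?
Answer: 4*I*√2928869/19 ≈ 360.29*I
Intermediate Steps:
C(H) = -3/H
A = -129808 (A = -1064*122 = -129808)
√(-64*C(-57) + A) = √(-(-192)/(-57) - 129808) = √(-(-192)*(-1)/57 - 129808) = √(-64*1/19 - 129808) = √(-64/19 - 129808) = √(-2466416/19) = 4*I*√2928869/19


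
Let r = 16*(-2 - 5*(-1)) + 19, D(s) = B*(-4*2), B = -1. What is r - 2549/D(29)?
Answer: -2013/8 ≈ -251.63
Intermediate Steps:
D(s) = 8 (D(s) = -(-4)*2 = -1*(-8) = 8)
r = 67 (r = 16*(-2 + 5) + 19 = 16*3 + 19 = 48 + 19 = 67)
r - 2549/D(29) = 67 - 2549/8 = -2013/8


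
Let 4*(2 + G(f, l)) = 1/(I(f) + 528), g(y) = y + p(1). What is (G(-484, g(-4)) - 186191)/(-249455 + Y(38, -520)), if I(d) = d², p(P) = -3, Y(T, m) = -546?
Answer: 174860549247/234784939136 ≈ 0.74477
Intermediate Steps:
g(y) = -3 + y (g(y) = y - 3 = -3 + y)
G(f, l) = -2 + 1/(4*(528 + f²)) (G(f, l) = -2 + 1/(4*(f² + 528)) = -2 + 1/(4*(528 + f²)))
(G(-484, g(-4)) - 186191)/(-249455 + Y(38, -520)) = ((-4223 - 8*(-484)²)/(4*(528 + (-484)²)) - 186191)/(-249455 - 546) = ((-4223 - 8*234256)/(4*(528 + 234256)) - 186191)/(-250001) = ((¼)*(-4223 - 1874048)/234784 - 186191)*(-1/250001) = ((¼)*(1/234784)*(-1878271) - 186191)*(-1/250001) = (-1878271/939136 - 186191)*(-1/250001) = -174860549247/939136*(-1/250001) = 174860549247/234784939136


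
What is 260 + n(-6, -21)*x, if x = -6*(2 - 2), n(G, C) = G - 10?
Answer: 260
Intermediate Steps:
n(G, C) = -10 + G
x = 0 (x = -6*0 = 0)
260 + n(-6, -21)*x = 260 + (-10 - 6)*0 = 260 - 16*0 = 260 + 0 = 260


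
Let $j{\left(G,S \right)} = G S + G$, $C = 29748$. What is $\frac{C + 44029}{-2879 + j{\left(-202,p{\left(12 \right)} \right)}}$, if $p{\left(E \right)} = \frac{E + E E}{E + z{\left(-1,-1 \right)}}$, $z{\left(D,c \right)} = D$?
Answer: $- \frac{811547}{65403} \approx -12.408$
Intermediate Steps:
$p{\left(E \right)} = \frac{E + E^{2}}{-1 + E}$ ($p{\left(E \right)} = \frac{E + E E}{E - 1} = \frac{E + E^{2}}{-1 + E}$)
$j{\left(G,S \right)} = G + G S$
$\frac{C + 44029}{-2879 + j{\left(-202,p{\left(12 \right)} \right)}} = \frac{29748 + 44029}{-2879 - 202 \left(1 + \frac{12 \left(1 + 12\right)}{-1 + 12}\right)} = \frac{73777}{-2879 - 202 \left(1 + 12 \cdot \frac{1}{11} \cdot 13\right)} = \frac{73777}{-2879 - 202 \left(1 + \frac{156}{11}\right)} = \frac{73777}{-2879 - \frac{33734}{11}} = \frac{73777}{- \frac{65403}{11}} = 73777 \left(- \frac{11}{65403}\right) = - \frac{811547}{65403}$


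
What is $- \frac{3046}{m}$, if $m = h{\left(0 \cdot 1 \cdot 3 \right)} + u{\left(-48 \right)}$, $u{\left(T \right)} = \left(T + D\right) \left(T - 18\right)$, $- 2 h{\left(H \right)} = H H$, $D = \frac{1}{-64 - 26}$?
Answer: $- \frac{45690}{47531} \approx -0.96127$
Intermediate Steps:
$D = - \frac{1}{90}$ ($D = \frac{1}{-90} = - \frac{1}{90} \approx -0.011111$)
$h{\left(H \right)} = - \frac{H^{2}}{2}$ ($h{\left(H \right)} = - \frac{H H}{2} = - \frac{H^{2}}{2}$)
$u{\left(T \right)} = \left(-18 + T\right) \left(- \frac{1}{90} + T\right)$ ($u{\left(T \right)} = \left(T - \frac{1}{90}\right) \left(T - 18\right) = \left(- \frac{1}{90} + T\right) \left(-18 + T\right) = \left(-18 + T\right) \left(- \frac{1}{90} + T\right)$)
$m = \frac{47531}{15}$ ($m = - \frac{\left(0 \cdot 1 \cdot 3\right)^{2}}{2} + \left(\frac{1}{5} + \left(-48\right)^{2} - - \frac{12968}{15}\right) = - \frac{\left(0 \cdot 3\right)^{2}}{2} + \left(\frac{1}{5} + 2304 + \frac{12968}{15}\right) = - \frac{0^{2}}{2} + \frac{47531}{15} = \left(- \frac{1}{2}\right) 0 + \frac{47531}{15} = 0 + \frac{47531}{15} = \frac{47531}{15} \approx 3168.7$)
$- \frac{3046}{m} = - \frac{3046}{\frac{47531}{15}} = \left(-3046\right) \frac{15}{47531} = - \frac{45690}{47531}$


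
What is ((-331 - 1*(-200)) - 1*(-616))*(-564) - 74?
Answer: -273614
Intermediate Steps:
((-331 - 1*(-200)) - 1*(-616))*(-564) - 74 = ((-331 + 200) + 616)*(-564) - 74 = (-131 + 616)*(-564) - 74 = 485*(-564) - 74 = -273540 - 74 = -273614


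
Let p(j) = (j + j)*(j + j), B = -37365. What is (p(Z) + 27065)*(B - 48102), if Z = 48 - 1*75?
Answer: -2562386127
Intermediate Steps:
Z = -27 (Z = 48 - 75 = -27)
p(j) = 4*j² (p(j) = (2*j)*(2*j) = 4*j²)
(p(Z) + 27065)*(B - 48102) = (4*(-27)² + 27065)*(-37365 - 48102) = (4*729 + 27065)*(-85467) = (2916 + 27065)*(-85467) = 29981*(-85467) = -2562386127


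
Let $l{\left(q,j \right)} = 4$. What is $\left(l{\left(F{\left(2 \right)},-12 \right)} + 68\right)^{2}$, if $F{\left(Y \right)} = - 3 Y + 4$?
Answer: $5184$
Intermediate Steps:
$F{\left(Y \right)} = 4 - 3 Y$
$\left(l{\left(F{\left(2 \right)},-12 \right)} + 68\right)^{2} = \left(4 + 68\right)^{2} = 72^{2} = 5184$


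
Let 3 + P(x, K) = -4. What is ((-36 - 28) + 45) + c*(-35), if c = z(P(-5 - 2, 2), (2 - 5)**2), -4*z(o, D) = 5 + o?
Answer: -73/2 ≈ -36.500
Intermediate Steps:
P(x, K) = -7 (P(x, K) = -3 - 4 = -7)
z(o, D) = -5/4 - o/4 (z(o, D) = -(5 + o)/4 = -5/4 - o/4)
c = 1/2 (c = -5/4 - 1/4*(-7) = -5/4 + 7/4 = 1/2 ≈ 0.50000)
((-36 - 28) + 45) + c*(-35) = ((-36 - 28) + 45) + (1/2)*(-35) = (-64 + 45) - 35/2 = -19 - 35/2 = -73/2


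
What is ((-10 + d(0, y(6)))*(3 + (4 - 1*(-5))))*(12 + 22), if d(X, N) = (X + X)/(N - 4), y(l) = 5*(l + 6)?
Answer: -4080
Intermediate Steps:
y(l) = 30 + 5*l (y(l) = 5*(6 + l) = 30 + 5*l)
d(X, N) = 2*X/(-4 + N) (d(X, N) = (2*X)/(-4 + N) = 2*X/(-4 + N))
((-10 + d(0, y(6)))*(3 + (4 - 1*(-5))))*(12 + 22) = ((-10 + 2*0/(-4 + (30 + 5*6)))*(3 + (4 - 1*(-5))))*(12 + 22) = ((-10 + 2*0/(-4 + (30 + 30)))*(3 + (4 + 5)))*34 = ((-10 + 2*0/(-4 + 60))*(3 + 9))*34 = ((-10 + 2*0/56)*12)*34 = ((-10 + 2*0*(1/56))*12)*34 = ((-10 + 0)*12)*34 = -10*12*34 = -120*34 = -4080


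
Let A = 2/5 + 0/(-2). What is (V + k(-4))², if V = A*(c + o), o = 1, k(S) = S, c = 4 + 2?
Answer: 36/25 ≈ 1.4400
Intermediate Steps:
c = 6
A = ⅖ (A = 2*(⅕) + 0*(-½) = ⅖ + 0 = ⅖ ≈ 0.40000)
V = 14/5 (V = 2*(6 + 1)/5 = (⅖)*7 = 14/5 ≈ 2.8000)
(V + k(-4))² = (14/5 - 4)² = (-6/5)² = 36/25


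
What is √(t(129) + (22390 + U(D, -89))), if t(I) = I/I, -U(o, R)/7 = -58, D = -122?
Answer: 3*√2533 ≈ 150.99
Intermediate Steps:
U(o, R) = 406 (U(o, R) = -7*(-58) = 406)
t(I) = 1
√(t(129) + (22390 + U(D, -89))) = √(1 + (22390 + 406)) = √(1 + 22796) = √22797 = 3*√2533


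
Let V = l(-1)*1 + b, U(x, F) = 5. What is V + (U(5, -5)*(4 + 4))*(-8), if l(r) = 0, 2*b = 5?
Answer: -635/2 ≈ -317.50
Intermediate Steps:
b = 5/2 (b = (½)*5 = 5/2 ≈ 2.5000)
V = 5/2 (V = 0*1 + 5/2 = 0 + 5/2 = 5/2 ≈ 2.5000)
V + (U(5, -5)*(4 + 4))*(-8) = 5/2 + (5*(4 + 4))*(-8) = 5/2 + (5*8)*(-8) = 5/2 + 40*(-8) = 5/2 - 320 = -635/2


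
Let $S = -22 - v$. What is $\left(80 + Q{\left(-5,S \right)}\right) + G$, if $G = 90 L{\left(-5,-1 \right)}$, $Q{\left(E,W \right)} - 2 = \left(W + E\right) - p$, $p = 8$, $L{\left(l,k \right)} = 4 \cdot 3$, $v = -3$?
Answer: $1130$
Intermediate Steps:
$L{\left(l,k \right)} = 12$
$S = -19$ ($S = -22 - -3 = -22 + 3 = -19$)
$Q{\left(E,W \right)} = -6 + E + W$ ($Q{\left(E,W \right)} = 2 - \left(8 - E - W\right) = 2 + \left(-8 + E + W\right) = -6 + E + W$)
$G = 1080$ ($G = 90 \cdot 12 = 1080$)
$\left(80 + Q{\left(-5,S \right)}\right) + G = \left(80 - 30\right) + 1080 = 50 + 1080 = 1130$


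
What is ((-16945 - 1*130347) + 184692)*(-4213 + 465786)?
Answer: 17262830200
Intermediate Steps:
((-16945 - 1*130347) + 184692)*(-4213 + 465786) = ((-16945 - 130347) + 184692)*461573 = (-147292 + 184692)*461573 = 37400*461573 = 17262830200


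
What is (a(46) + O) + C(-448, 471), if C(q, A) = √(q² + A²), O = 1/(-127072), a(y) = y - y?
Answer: -1/127072 + √422545 ≈ 650.03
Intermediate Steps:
a(y) = 0
O = -1/127072 ≈ -7.8696e-6
C(q, A) = √(A² + q²)
(a(46) + O) + C(-448, 471) = (0 - 1/127072) + √(471² + (-448)²) = -1/127072 + √(221841 + 200704) = -1/127072 + √422545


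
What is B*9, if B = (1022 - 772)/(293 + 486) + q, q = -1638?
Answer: -11481768/779 ≈ -14739.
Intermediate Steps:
B = -1275752/779 (B = (1022 - 772)/(293 + 486) - 1638 = 250/779 - 1638 = -1275752/779 ≈ -1637.7)
B*9 = -1275752/779*9 = -11481768/779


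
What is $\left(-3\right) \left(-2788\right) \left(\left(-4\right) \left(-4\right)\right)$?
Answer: $133824$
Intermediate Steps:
$\left(-3\right) \left(-2788\right) \left(\left(-4\right) \left(-4\right)\right) = 8364 \cdot 16 = 133824$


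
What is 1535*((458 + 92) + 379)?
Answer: 1426015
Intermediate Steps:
1535*((458 + 92) + 379) = 1535*(550 + 379) = 1535*929 = 1426015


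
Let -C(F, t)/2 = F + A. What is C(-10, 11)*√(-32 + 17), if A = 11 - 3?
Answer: 4*I*√15 ≈ 15.492*I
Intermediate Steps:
A = 8
C(F, t) = -16 - 2*F (C(F, t) = -2*(F + 8) = -2*(8 + F) = -16 - 2*F)
C(-10, 11)*√(-32 + 17) = (-16 - 2*(-10))*√(-32 + 17) = (-16 + 20)*√(-15) = 4*(I*√15) = 4*I*√15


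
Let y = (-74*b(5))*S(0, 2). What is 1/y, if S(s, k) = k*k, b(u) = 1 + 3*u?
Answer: -1/4736 ≈ -0.00021115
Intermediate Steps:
S(s, k) = k**2
y = -4736 (y = -74*(1 + 3*5)*2**2 = -74*(1 + 15)*4 = -74*16*4 = -37*32*4 = -1184*4 = -4736)
1/y = 1/(-4736) = -1/4736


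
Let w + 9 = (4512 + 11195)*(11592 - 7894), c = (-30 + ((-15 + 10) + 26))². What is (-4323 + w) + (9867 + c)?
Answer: 58090102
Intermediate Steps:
c = 81 (c = (-30 + (-5 + 26))² = (-30 + 21)² = (-9)² = 81)
w = 58084477 (w = -9 + (4512 + 11195)*(11592 - 7894) = -9 + 15707*3698 = -9 + 58084486 = 58084477)
(-4323 + w) + (9867 + c) = (-4323 + 58084477) + (9867 + 81) = 58080154 + 9948 = 58090102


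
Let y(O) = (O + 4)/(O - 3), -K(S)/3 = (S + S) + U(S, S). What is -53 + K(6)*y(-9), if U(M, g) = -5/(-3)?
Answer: -841/12 ≈ -70.083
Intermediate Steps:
U(M, g) = 5/3 (U(M, g) = -5*(-1/3) = 5/3)
K(S) = -5 - 6*S (K(S) = -3*((S + S) + 5/3) = -3*(2*S + 5/3) = -3*(5/3 + 2*S) = -5 - 6*S)
y(O) = (4 + O)/(-3 + O)
-53 + K(6)*y(-9) = -53 + (-5 - 6*6)*((4 - 9)/(-3 - 9)) = -53 + (-5 - 36)*(-5/(-12)) = -53 - (-41)*(-5)/12 = -53 - 41*5/12 = -53 - 205/12 = -841/12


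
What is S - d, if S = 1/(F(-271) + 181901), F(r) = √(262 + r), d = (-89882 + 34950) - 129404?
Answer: 6099304740422061/33087973810 - 3*I/33087973810 ≈ 1.8434e+5 - 9.0667e-11*I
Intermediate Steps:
d = -184336 (d = -54932 - 129404 = -184336)
S = (181901 - 3*I)/33087973810 (S = 1/(√(262 - 271) + 181901) = 1/(√(-9) + 181901) = 1/(3*I + 181901) = 1/(181901 + 3*I) = (181901 - 3*I)/33087973810 ≈ 5.4975e-6 - 9.0667e-11*I)
S - d = (181901/33087973810 - 3*I/33087973810) - 1*(-184336) = (181901/33087973810 - 3*I/33087973810) + 184336 = 6099304740422061/33087973810 - 3*I/33087973810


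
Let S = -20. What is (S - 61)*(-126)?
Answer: 10206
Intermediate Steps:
(S - 61)*(-126) = (-20 - 61)*(-126) = -81*(-126) = 10206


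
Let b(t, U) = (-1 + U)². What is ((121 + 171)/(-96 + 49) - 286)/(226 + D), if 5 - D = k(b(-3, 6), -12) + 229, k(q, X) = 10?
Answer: 6867/188 ≈ 36.527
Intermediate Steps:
D = -234 (D = 5 - (10 + 229) = 5 - 1*239 = 5 - 239 = -234)
((121 + 171)/(-96 + 49) - 286)/(226 + D) = ((121 + 171)/(-96 + 49) - 286)/(226 - 234) = (292/(-47) - 286)/(-8) = (292*(-1/47) - 286)*(-⅛) = (-292/47 - 286)*(-⅛) = -13734/47*(-⅛) = 6867/188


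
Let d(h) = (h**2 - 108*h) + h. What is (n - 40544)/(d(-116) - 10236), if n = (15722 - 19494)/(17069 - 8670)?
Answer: -85133207/32823292 ≈ -2.5937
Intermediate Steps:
d(h) = h**2 - 107*h
n = -3772/8399 ≈ -0.44910
(n - 40544)/(d(-116) - 10236) = (-3772/8399 - 40544)/(-116*(-107 - 116) - 10236) = -340532828/(8399*(-116*(-223) - 10236)) = -340532828/(8399*(25868 - 10236)) = -340532828/8399/15632 = -340532828/8399*1/15632 = -85133207/32823292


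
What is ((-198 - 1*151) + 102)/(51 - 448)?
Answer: 247/397 ≈ 0.62217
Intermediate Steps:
((-198 - 1*151) + 102)/(51 - 448) = ((-198 - 151) + 102)/(-397) = (-349 + 102)*(-1/397) = -247*(-1/397) = 247/397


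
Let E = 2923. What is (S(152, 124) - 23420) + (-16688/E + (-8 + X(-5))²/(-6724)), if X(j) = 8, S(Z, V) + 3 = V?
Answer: -68119665/2923 ≈ -23305.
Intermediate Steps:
S(Z, V) = -3 + V
(S(152, 124) - 23420) + (-16688/E + (-8 + X(-5))²/(-6724)) = ((-3 + 124) - 23420) + (-16688/2923 + (-8 + 8)²/(-6724)) = (121 - 23420) + (-16688*1/2923 + 0²*(-1/6724)) = -23299 + (-16688/2923 + 0*(-1/6724)) = -23299 + (-16688/2923 + 0) = -23299 - 16688/2923 = -68119665/2923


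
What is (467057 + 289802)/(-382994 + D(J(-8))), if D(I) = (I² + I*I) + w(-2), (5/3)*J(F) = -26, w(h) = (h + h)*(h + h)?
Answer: -18921475/9562282 ≈ -1.9788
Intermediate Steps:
w(h) = 4*h² (w(h) = (2*h)*(2*h) = 4*h²)
J(F) = -78/5 (J(F) = (⅗)*(-26) = -78/5)
D(I) = 16 + 2*I² (D(I) = (I² + I*I) + 4*(-2)² = (I² + I²) + 4*4 = 2*I² + 16 = 16 + 2*I²)
(467057 + 289802)/(-382994 + D(J(-8))) = (467057 + 289802)/(-382994 + (16 + 2*(-78/5)²)) = 756859/(-382994 + (16 + 2*(6084/25))) = 756859/(-382994 + (16 + 12168/25)) = 756859/(-382994 + 12568/25) = 756859/(-9562282/25) = 756859*(-25/9562282) = -18921475/9562282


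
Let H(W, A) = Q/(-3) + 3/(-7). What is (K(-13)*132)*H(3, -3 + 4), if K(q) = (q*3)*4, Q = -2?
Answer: -34320/7 ≈ -4902.9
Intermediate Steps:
H(W, A) = 5/21 (H(W, A) = -2/(-3) + 3/(-7) = -2*(-1/3) + 3*(-1/7) = 2/3 - 3/7 = 5/21)
K(q) = 12*q (K(q) = (3*q)*4 = 12*q)
(K(-13)*132)*H(3, -3 + 4) = ((12*(-13))*132)*(5/21) = -156*132*(5/21) = -20592*5/21 = -34320/7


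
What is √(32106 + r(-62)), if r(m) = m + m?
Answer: √31982 ≈ 178.84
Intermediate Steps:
r(m) = 2*m
√(32106 + r(-62)) = √(32106 + 2*(-62)) = √(32106 - 124) = √31982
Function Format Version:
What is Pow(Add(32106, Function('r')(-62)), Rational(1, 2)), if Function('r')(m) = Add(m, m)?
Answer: Pow(31982, Rational(1, 2)) ≈ 178.84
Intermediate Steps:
Function('r')(m) = Mul(2, m)
Pow(Add(32106, Function('r')(-62)), Rational(1, 2)) = Pow(Add(32106, Mul(2, -62)), Rational(1, 2)) = Pow(Add(32106, -124), Rational(1, 2)) = Pow(31982, Rational(1, 2))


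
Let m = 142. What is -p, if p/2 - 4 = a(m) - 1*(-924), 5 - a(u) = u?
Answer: -1582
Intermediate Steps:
a(u) = 5 - u
p = 1582 (p = 8 + 2*((5 - 1*142) - 1*(-924)) = 8 + 2*((5 - 142) + 924) = 8 + 2*(-137 + 924) = 8 + 2*787 = 8 + 1574 = 1582)
-p = -1*1582 = -1582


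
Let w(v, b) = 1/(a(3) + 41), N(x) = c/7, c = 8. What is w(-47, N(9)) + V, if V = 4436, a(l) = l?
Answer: 195185/44 ≈ 4436.0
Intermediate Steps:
N(x) = 8/7
w(v, b) = 1/44 (w(v, b) = 1/(3 + 41) = 1/44)
w(-47, N(9)) + V = 1/44 + 4436 = 195185/44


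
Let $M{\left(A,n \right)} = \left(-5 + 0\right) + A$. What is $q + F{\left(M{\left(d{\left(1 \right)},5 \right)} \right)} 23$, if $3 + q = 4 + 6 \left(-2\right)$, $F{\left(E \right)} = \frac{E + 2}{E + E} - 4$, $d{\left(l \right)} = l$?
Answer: $- \frac{389}{4} \approx -97.25$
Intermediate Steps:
$M{\left(A,n \right)} = -5 + A$
$F{\left(E \right)} = -4 + \frac{2 + E}{2 E}$ ($F{\left(E \right)} = \frac{2 + E}{2 E} - 4 = -4 + \frac{2 + E}{2 E}$)
$q = -11$ ($q = -3 + \left(4 + 6 \left(-2\right)\right) = -3 + \left(4 - 12\right) = -3 - 8 = -11$)
$q + F{\left(M{\left(d{\left(1 \right)},5 \right)} \right)} 23 = -11 + \left(- \frac{7}{2} + \frac{1}{-5 + 1}\right) 23 = -11 + \left(- \frac{7}{2} + \frac{1}{-4}\right) 23 = -11 + \left(- \frac{7}{2} - \frac{1}{4}\right) 23 = -11 - \frac{345}{4} = - \frac{389}{4}$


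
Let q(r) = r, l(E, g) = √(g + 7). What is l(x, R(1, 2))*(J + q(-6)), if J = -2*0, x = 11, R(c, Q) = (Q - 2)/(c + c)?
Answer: -6*√7 ≈ -15.875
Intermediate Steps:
R(c, Q) = (-2 + Q)/(2*c) (R(c, Q) = (-2 + Q)/((2*c)) = (-2 + Q)*(1/(2*c)) = (-2 + Q)/(2*c))
l(E, g) = √(7 + g)
J = 0
l(x, R(1, 2))*(J + q(-6)) = √(7 + (½)*(-2 + 2)/1)*(0 - 6) = √(7 + (½)*1*0)*(-6) = √(7 + 0)*(-6) = √7*(-6) = -6*√7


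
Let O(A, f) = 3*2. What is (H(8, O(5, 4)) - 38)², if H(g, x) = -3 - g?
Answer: 2401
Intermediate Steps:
O(A, f) = 6
(H(8, O(5, 4)) - 38)² = ((-3 - 1*8) - 38)² = ((-3 - 8) - 38)² = (-11 - 38)² = (-49)² = 2401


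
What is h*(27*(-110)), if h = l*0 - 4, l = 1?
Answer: 11880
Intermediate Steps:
h = -4 (h = 1*0 - 4 = 0 - 4 = -4)
h*(27*(-110)) = -108*(-110) = -4*(-2970) = 11880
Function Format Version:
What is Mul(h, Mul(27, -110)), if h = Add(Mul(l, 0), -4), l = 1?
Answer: 11880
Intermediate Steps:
h = -4 (h = Add(Mul(1, 0), -4) = Add(0, -4) = -4)
Mul(h, Mul(27, -110)) = Mul(-4, Mul(27, -110)) = Mul(-4, -2970) = 11880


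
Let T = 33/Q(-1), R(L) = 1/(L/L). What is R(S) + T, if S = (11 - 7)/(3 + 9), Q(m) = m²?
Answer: 34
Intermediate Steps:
S = ⅓ (S = 4/12 = 4*(1/12) = ⅓ ≈ 0.33333)
R(L) = 1 (R(L) = 1/1 = 1)
T = 33 (T = 33/((-1)²) = 33/1 = 33*1 = 33)
R(S) + T = 1 + 33 = 34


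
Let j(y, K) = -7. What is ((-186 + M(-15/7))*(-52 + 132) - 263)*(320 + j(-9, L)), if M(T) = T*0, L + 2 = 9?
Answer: -4739759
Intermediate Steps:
L = 7 (L = -2 + 9 = 7)
M(T) = 0
((-186 + M(-15/7))*(-52 + 132) - 263)*(320 + j(-9, L)) = ((-186 + 0)*(-52 + 132) - 263)*(320 - 7) = (-186*80 - 263)*313 = (-14880 - 263)*313 = -15143*313 = -4739759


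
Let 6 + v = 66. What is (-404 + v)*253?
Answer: -87032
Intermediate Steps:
v = 60 (v = -6 + 66 = 60)
(-404 + v)*253 = (-404 + 60)*253 = -344*253 = -87032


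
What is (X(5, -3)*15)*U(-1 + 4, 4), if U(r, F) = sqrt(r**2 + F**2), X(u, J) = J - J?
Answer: 0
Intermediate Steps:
X(u, J) = 0
U(r, F) = sqrt(F**2 + r**2)
(X(5, -3)*15)*U(-1 + 4, 4) = (0*15)*sqrt(4**2 + (-1 + 4)**2) = 0*sqrt(16 + 3**2) = 0*sqrt(16 + 9) = 0*sqrt(25) = 0*5 = 0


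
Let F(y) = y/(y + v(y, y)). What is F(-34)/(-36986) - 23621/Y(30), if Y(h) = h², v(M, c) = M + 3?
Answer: -5678704049/216368100 ≈ -26.246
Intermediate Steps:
v(M, c) = 3 + M
F(y) = y/(3 + 2*y) (F(y) = y/(y + (3 + y)) = y/(3 + 2*y))
F(-34)/(-36986) - 23621/Y(30) = -34/(3 + 2*(-34))/(-36986) - 23621/(30²) = -34/(3 - 68)*(-1/36986) - 23621/900 = -34/(-65)*(-1/36986) - 23621*1/900 = -34*(-1/65)*(-1/36986) - 23621/900 = (34/65)*(-1/36986) - 23621/900 = -17/1202045 - 23621/900 = -5678704049/216368100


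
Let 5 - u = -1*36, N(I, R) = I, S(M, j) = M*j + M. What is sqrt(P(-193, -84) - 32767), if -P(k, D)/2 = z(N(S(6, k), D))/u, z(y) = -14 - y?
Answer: I*sqrt(55174643)/41 ≈ 181.17*I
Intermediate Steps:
S(M, j) = M + M*j
u = 41 (u = 5 - (-1)*36 = 5 - 1*(-36) = 5 + 36 = 41)
P(k, D) = 40/41 + 12*k/41 (P(k, D) = -2*(-14 - 6*(1 + k))/41 = -2*(-14 - (6 + 6*k))/41 = -2*(-14 + (-6 - 6*k))/41 = -2*(-20 - 6*k)/41 = -2*(-20/41 - 6*k/41) = 40/41 + 12*k/41)
sqrt(P(-193, -84) - 32767) = sqrt((40/41 + (12/41)*(-193)) - 32767) = sqrt((40/41 - 2316/41) - 32767) = sqrt(-2276/41 - 32767) = sqrt(-1345723/41) = I*sqrt(55174643)/41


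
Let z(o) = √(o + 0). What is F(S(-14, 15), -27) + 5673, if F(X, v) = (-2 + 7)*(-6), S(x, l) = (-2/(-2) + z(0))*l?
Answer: 5643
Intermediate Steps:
z(o) = √o
S(x, l) = l (S(x, l) = (-2/(-2) + √0)*l = (-2*(-½) + 0)*l = (1 + 0)*l = 1*l = l)
F(X, v) = -30 (F(X, v) = 5*(-6) = -30)
F(S(-14, 15), -27) + 5673 = -30 + 5673 = 5643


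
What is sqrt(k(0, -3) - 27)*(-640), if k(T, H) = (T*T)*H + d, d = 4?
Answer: -640*I*sqrt(23) ≈ -3069.3*I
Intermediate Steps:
k(T, H) = 4 + H*T**2 (k(T, H) = (T*T)*H + 4 = T**2*H + 4 = H*T**2 + 4 = 4 + H*T**2)
sqrt(k(0, -3) - 27)*(-640) = sqrt((4 - 3*0**2) - 27)*(-640) = sqrt((4 - 3*0) - 27)*(-640) = sqrt((4 + 0) - 27)*(-640) = sqrt(4 - 27)*(-640) = sqrt(-23)*(-640) = (I*sqrt(23))*(-640) = -640*I*sqrt(23)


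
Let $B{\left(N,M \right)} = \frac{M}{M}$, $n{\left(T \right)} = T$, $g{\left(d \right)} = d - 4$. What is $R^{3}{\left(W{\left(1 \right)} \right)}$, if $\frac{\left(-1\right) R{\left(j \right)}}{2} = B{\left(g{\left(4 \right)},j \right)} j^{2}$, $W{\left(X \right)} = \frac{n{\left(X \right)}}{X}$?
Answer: $-8$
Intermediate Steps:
$g{\left(d \right)} = -4 + d$ ($g{\left(d \right)} = d - 4 = -4 + d$)
$B{\left(N,M \right)} = 1$
$W{\left(X \right)} = 1$ ($W{\left(X \right)} = \frac{X}{X} = 1$)
$R{\left(j \right)} = - 2 j^{2}$ ($R{\left(j \right)} = - 2 \cdot 1 j^{2} = - 2 j^{2}$)
$R^{3}{\left(W{\left(1 \right)} \right)} = \left(- 2 \cdot 1^{2}\right)^{3} = \left(\left(-2\right) 1\right)^{3} = \left(-2\right)^{3} = -8$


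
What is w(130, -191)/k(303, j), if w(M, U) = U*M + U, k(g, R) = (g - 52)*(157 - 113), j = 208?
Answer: -25021/11044 ≈ -2.2656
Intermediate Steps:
k(g, R) = -2288 + 44*g (k(g, R) = (-52 + g)*44 = -2288 + 44*g)
w(M, U) = U + M*U (w(M, U) = M*U + U = U + M*U)
w(130, -191)/k(303, j) = (-191*(1 + 130))/(-2288 + 44*303) = (-191*131)/(-2288 + 13332) = -25021/11044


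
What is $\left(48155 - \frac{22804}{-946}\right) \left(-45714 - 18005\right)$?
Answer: $- \frac{1452074258523}{473} \approx -3.0699 \cdot 10^{9}$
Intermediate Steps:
$\left(48155 - \frac{22804}{-946}\right) \left(-45714 - 18005\right) = \left(48155 - - \frac{11402}{473}\right) \left(-63719\right) = \left(48155 + \frac{11402}{473}\right) \left(-63719\right) = \frac{22788717}{473} \left(-63719\right) = - \frac{1452074258523}{473}$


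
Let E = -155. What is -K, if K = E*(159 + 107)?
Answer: 41230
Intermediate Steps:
K = -41230 (K = -155*(159 + 107) = -155*266 = -41230)
-K = -1*(-41230) = 41230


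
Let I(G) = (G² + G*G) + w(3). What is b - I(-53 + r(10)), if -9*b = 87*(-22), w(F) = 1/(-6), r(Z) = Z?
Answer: -20911/6 ≈ -3485.2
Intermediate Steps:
w(F) = -⅙
I(G) = -⅙ + 2*G² (I(G) = (G² + G*G) - ⅙ = (G² + G²) - ⅙ = 2*G² - ⅙ = -⅙ + 2*G²)
b = 638/3 (b = -29*(-22)/3 = -⅑*(-1914) = 638/3 ≈ 212.67)
b - I(-53 + r(10)) = 638/3 - (-⅙ + 2*(-53 + 10)²) = 638/3 - (-⅙ + 2*(-43)²) = 638/3 - (-⅙ + 2*1849) = 638/3 - (-⅙ + 3698) = 638/3 - 1*22187/6 = 638/3 - 22187/6 = -20911/6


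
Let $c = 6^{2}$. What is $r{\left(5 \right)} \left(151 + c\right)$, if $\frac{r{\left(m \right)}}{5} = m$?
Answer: $4675$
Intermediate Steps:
$r{\left(m \right)} = 5 m$
$c = 36$
$r{\left(5 \right)} \left(151 + c\right) = 5 \cdot 5 \left(151 + 36\right) = 25 \cdot 187 = 4675$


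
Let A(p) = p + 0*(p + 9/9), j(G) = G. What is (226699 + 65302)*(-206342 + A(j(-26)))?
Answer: -60259662368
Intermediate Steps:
A(p) = p (A(p) = p + 0*(p + 9*(1/9)) = p + 0*(p + 1) = p + 0*(1 + p) = p + 0 = p)
(226699 + 65302)*(-206342 + A(j(-26))) = (226699 + 65302)*(-206342 - 26) = 292001*(-206368) = -60259662368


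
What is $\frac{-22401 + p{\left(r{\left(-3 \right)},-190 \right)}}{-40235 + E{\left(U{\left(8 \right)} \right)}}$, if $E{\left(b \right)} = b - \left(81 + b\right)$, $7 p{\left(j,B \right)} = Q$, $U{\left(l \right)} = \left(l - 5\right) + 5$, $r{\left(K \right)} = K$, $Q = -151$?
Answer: $\frac{78479}{141106} \approx 0.55617$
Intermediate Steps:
$U{\left(l \right)} = l$ ($U{\left(l \right)} = \left(-5 + l\right) + 5 = l$)
$p{\left(j,B \right)} = - \frac{151}{7}$ ($p{\left(j,B \right)} = \frac{1}{7} \left(-151\right) = - \frac{151}{7}$)
$E{\left(b \right)} = -81$
$\frac{-22401 + p{\left(r{\left(-3 \right)},-190 \right)}}{-40235 + E{\left(U{\left(8 \right)} \right)}} = \frac{-22401 - \frac{151}{7}}{-40235 - 81} = - \frac{156958}{7 \left(-40316\right)} = \left(- \frac{156958}{7}\right) \left(- \frac{1}{40316}\right) = \frac{78479}{141106}$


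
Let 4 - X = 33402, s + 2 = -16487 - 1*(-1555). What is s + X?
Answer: -48332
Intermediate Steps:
s = -14934 (s = -2 + (-16487 - 1*(-1555)) = -2 + (-16487 + 1555) = -2 - 14932 = -14934)
X = -33398 (X = 4 - 1*33402 = 4 - 33402 = -33398)
s + X = -14934 - 33398 = -48332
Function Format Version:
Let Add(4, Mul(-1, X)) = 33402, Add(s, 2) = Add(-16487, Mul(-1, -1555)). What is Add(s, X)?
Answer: -48332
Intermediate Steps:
s = -14934 (s = Add(-2, Add(-16487, Mul(-1, -1555))) = Add(-2, Add(-16487, 1555)) = Add(-2, -14932) = -14934)
X = -33398 (X = Add(4, Mul(-1, 33402)) = Add(4, -33402) = -33398)
Add(s, X) = Add(-14934, -33398) = -48332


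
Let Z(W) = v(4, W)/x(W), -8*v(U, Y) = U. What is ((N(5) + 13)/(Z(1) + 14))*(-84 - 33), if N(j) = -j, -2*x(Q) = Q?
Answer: -312/5 ≈ -62.400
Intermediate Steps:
v(U, Y) = -U/8
x(Q) = -Q/2
Z(W) = 1/W (Z(W) = (-⅛*4)/((-W/2)) = -(-1)/W = 1/W)
((N(5) + 13)/(Z(1) + 14))*(-84 - 33) = ((-1*5 + 13)/(1/1 + 14))*(-84 - 33) = ((-5 + 13)/(1 + 14))*(-117) = (8/15)*(-117) = -312/5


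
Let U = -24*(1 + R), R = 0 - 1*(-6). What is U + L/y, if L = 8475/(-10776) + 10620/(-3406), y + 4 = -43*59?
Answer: -2611325143793/15543744216 ≈ -168.00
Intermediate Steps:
R = 6 (R = 0 + 6 = 6)
y = -2541 (y = -4 - 43*59 = -4 - 2537 = -2541)
L = -23884495/6117176 (L = 8475*(-1/10776) + 10620*(-1/3406) = -2825/3592 - 5310/1703 = -23884495/6117176 ≈ -3.9045)
U = -168 (U = -24*(1 + 6) = -24*7 = -168)
U + L/y = -168 - 23884495/6117176/(-2541) = -168 - 23884495/6117176*(-1/2541) = -168 + 23884495/15543744216 = -2611325143793/15543744216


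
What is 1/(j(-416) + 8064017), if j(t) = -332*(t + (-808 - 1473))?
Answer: 1/8959421 ≈ 1.1161e-7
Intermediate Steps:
j(t) = 757292 - 332*t (j(t) = -332*(t - 2281) = -332*(-2281 + t) = 757292 - 332*t)
1/(j(-416) + 8064017) = 1/((757292 - 332*(-416)) + 8064017) = 1/((757292 + 138112) + 8064017) = 1/(895404 + 8064017) = 1/8959421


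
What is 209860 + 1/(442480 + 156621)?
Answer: 125727335861/599101 ≈ 2.0986e+5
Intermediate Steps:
209860 + 1/(442480 + 156621) = 209860 + 1/599101 = 125727335861/599101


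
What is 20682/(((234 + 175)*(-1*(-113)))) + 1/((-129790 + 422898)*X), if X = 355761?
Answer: 2156644405324433/4819342156403796 ≈ 0.44750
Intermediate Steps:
20682/(((234 + 175)*(-1*(-113)))) + 1/((-129790 + 422898)*X) = 20682/(((234 + 175)*(-1*(-113)))) + 1/((-129790 + 422898)*355761) = 20682/((409*113)) + (1/355761)/293108 = 20682/46217 + (1/293108)*(1/355761) = 20682*(1/46217) + 1/104276395188 = 20682/46217 + 1/104276395188 = 2156644405324433/4819342156403796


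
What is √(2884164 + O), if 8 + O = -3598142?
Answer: I*√713986 ≈ 844.98*I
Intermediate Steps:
O = -3598150 (O = -8 - 3598142 = -3598150)
√(2884164 + O) = √(2884164 - 3598150) = √(-713986) = I*√713986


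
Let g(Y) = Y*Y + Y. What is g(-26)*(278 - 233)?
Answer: 29250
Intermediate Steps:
g(Y) = Y + Y² (g(Y) = Y² + Y = Y + Y²)
g(-26)*(278 - 233) = (-26*(1 - 26))*(278 - 233) = -26*(-25)*45 = 650*45 = 29250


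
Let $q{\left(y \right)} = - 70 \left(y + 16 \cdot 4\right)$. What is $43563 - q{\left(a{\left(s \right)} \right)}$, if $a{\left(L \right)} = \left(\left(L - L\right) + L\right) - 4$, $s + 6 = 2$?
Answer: $47483$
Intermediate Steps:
$s = -4$ ($s = -6 + 2 = -4$)
$a{\left(L \right)} = -4 + L$ ($a{\left(L \right)} = \left(0 + L\right) - 4 = L - 4 = -4 + L$)
$q{\left(y \right)} = -4480 - 70 y$ ($q{\left(y \right)} = - 70 \left(y + 64\right) = - 70 \left(64 + y\right) = -4480 - 70 y$)
$43563 - q{\left(a{\left(s \right)} \right)} = 43563 - \left(-4480 - 70 \left(-4 - 4\right)\right) = 43563 - \left(-4480 - -560\right) = 43563 - \left(-4480 + 560\right) = 43563 - -3920 = 43563 + 3920 = 47483$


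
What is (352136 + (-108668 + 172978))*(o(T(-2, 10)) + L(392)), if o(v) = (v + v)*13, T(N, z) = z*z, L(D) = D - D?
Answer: 1082759600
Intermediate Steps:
L(D) = 0
T(N, z) = z²
o(v) = 26*v (o(v) = (2*v)*13 = 26*v)
(352136 + (-108668 + 172978))*(o(T(-2, 10)) + L(392)) = (352136 + (-108668 + 172978))*(26*10² + 0) = (352136 + 64310)*(26*100 + 0) = 416446*(2600 + 0) = 416446*2600 = 1082759600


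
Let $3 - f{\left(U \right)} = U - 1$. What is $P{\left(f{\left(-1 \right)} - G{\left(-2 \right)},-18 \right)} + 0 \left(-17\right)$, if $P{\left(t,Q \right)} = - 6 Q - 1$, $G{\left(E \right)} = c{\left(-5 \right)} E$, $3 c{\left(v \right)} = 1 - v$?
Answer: $107$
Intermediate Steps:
$f{\left(U \right)} = 4 - U$ ($f{\left(U \right)} = 3 - \left(U - 1\right) = 3 - \left(-1 + U\right) = 4 - U$)
$c{\left(v \right)} = \frac{1}{3} - \frac{v}{3}$ ($c{\left(v \right)} = \frac{1 - v}{3} = \frac{1}{3} - \frac{v}{3}$)
$G{\left(E \right)} = 2 E$ ($G{\left(E \right)} = \left(\frac{1}{3} - - \frac{5}{3}\right) E = \left(\frac{1}{3} + \frac{5}{3}\right) E = 2 E$)
$P{\left(t,Q \right)} = -1 - 6 Q$
$P{\left(f{\left(-1 \right)} - G{\left(-2 \right)},-18 \right)} + 0 \left(-17\right) = \left(-1 - -108\right) + 0 \left(-17\right) = \left(-1 + 108\right) + 0 = 107 + 0 = 107$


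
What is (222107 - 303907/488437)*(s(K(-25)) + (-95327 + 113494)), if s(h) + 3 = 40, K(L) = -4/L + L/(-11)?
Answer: 53374606643184/13201 ≈ 4.0432e+9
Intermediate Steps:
K(L) = -4/L - L/11 (K(L) = -4/L + L*(-1/11) = -4/L - L/11)
s(h) = 37 (s(h) = -3 + 40 = 37)
(222107 - 303907/488437)*(s(K(-25)) + (-95327 + 113494)) = (222107 - 303907/488437)*(37 + (-95327 + 113494)) = (222107 - 303907*1/488437)*(37 + 18167) = (222107 - 303907/488437)*18204 = (108484972852/488437)*18204 = 53374606643184/13201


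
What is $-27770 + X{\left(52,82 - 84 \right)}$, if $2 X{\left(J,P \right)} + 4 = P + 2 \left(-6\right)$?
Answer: $-27779$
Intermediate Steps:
$X{\left(J,P \right)} = -8 + \frac{P}{2}$ ($X{\left(J,P \right)} = -2 + \frac{P + 2 \left(-6\right)}{2} = -2 + \frac{P - 12}{2} = -2 + \frac{-12 + P}{2} = -2 + \left(-6 + \frac{P}{2}\right) = -8 + \frac{P}{2}$)
$-27770 + X{\left(52,82 - 84 \right)} = -27770 - \left(8 - \frac{82 - 84}{2}\right) = -27770 + \left(-8 + \frac{1}{2} \left(-2\right)\right) = -27770 - 9 = -27779$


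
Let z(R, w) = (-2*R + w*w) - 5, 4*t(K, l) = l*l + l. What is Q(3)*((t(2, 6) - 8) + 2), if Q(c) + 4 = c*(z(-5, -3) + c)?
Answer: 423/2 ≈ 211.50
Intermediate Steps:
t(K, l) = l/4 + l²/4 (t(K, l) = (l*l + l)/4 = (l² + l)/4 = (l + l²)/4 = l/4 + l²/4)
z(R, w) = -5 + w² - 2*R (z(R, w) = (-2*R + w²) - 5 = (w² - 2*R) - 5 = -5 + w² - 2*R)
Q(c) = -4 + c*(14 + c) (Q(c) = -4 + c*((-5 + (-3)² - 2*(-5)) + c) = -4 + c*((-5 + 9 + 10) + c) = -4 + c*(14 + c))
Q(3)*((t(2, 6) - 8) + 2) = (-4 + 3² + 14*3)*(((¼)*6*(1 + 6) - 8) + 2) = (-4 + 9 + 42)*(((¼)*6*7 - 8) + 2) = 47*((21/2 - 8) + 2) = 47*(5/2 + 2) = 47*(9/2) = 423/2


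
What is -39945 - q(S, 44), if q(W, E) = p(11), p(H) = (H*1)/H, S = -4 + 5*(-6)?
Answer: -39946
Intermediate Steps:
S = -34 (S = -4 - 30 = -34)
p(H) = 1 (p(H) = H/H = 1)
q(W, E) = 1
-39945 - q(S, 44) = -39945 - 1*1 = -39945 - 1 = -39946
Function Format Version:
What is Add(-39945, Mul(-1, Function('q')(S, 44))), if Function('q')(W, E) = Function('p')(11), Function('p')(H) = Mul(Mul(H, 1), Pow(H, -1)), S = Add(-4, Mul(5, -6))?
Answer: -39946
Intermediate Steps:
S = -34 (S = Add(-4, -30) = -34)
Function('p')(H) = 1 (Function('p')(H) = Mul(H, Pow(H, -1)) = 1)
Function('q')(W, E) = 1
Add(-39945, Mul(-1, Function('q')(S, 44))) = Add(-39945, Mul(-1, 1)) = Add(-39945, -1) = -39946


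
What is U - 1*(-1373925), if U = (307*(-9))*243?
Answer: 702516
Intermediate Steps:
U = -671409 (U = -2763*243 = -671409)
U - 1*(-1373925) = -671409 - 1*(-1373925) = -671409 + 1373925 = 702516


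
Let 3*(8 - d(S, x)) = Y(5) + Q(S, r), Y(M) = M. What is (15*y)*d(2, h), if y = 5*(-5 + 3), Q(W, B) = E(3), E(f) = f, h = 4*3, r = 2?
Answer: -800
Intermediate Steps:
h = 12
Q(W, B) = 3
d(S, x) = 16/3 (d(S, x) = 8 - (5 + 3)/3 = 8 - ⅓*8 = 8 - 8/3 = 16/3)
y = -10 (y = 5*(-2) = -10)
(15*y)*d(2, h) = (15*(-10))*(16/3) = -150*16/3 = -800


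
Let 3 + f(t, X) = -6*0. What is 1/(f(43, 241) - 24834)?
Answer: -1/24837 ≈ -4.0263e-5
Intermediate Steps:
f(t, X) = -3 (f(t, X) = -3 - 6*0 = -3 + 0 = -3)
1/(f(43, 241) - 24834) = 1/(-3 - 24834) = 1/(-24837) = -1/24837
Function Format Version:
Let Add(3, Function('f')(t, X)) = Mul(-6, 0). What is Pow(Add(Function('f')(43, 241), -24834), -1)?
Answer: Rational(-1, 24837) ≈ -4.0263e-5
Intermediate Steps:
Function('f')(t, X) = -3 (Function('f')(t, X) = Add(-3, Mul(-6, 0)) = Add(-3, 0) = -3)
Pow(Add(Function('f')(43, 241), -24834), -1) = Pow(Add(-3, -24834), -1) = Pow(-24837, -1) = Rational(-1, 24837)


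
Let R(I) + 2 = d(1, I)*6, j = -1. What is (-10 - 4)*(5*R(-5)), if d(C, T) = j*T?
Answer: -1960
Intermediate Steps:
d(C, T) = -T
R(I) = -2 - 6*I (R(I) = -2 - I*6 = -2 - 6*I)
(-10 - 4)*(5*R(-5)) = (-10 - 4)*(5*(-2 - 6*(-5))) = -70*(-2 + 30) = -70*28 = -14*140 = -1960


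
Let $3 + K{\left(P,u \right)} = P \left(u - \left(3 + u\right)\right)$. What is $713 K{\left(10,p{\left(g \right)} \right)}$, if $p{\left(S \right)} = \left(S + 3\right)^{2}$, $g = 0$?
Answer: $-23529$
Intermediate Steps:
$p{\left(S \right)} = \left(3 + S\right)^{2}$
$K{\left(P,u \right)} = -3 - 3 P$ ($K{\left(P,u \right)} = -3 + P \left(u - \left(3 + u\right)\right) = -3 + P \left(-3\right) = -3 - 3 P$)
$713 K{\left(10,p{\left(g \right)} \right)} = 713 \left(-3 - 30\right) = 713 \left(-33\right) = -23529$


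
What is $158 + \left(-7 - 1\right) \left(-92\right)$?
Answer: $894$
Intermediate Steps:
$158 + \left(-7 - 1\right) \left(-92\right) = 158 - -736 = 158 + 736 = 894$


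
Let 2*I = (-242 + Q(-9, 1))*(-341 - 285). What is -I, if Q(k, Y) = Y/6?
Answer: -454163/6 ≈ -75694.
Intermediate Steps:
Q(k, Y) = Y/6 (Q(k, Y) = Y*(⅙) = Y/6)
I = 454163/6 (I = ((-242 + (⅙)*1)*(-341 - 285))/2 = ((-242 + ⅙)*(-626))/2 = (-1451/6*(-626))/2 = (½)*(454163/3) = 454163/6 ≈ 75694.)
-I = -1*454163/6 = -454163/6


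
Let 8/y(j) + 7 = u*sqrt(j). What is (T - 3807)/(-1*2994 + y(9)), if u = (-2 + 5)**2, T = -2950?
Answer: 33785/14968 ≈ 2.2571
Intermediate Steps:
u = 9 (u = 3**2 = 9)
y(j) = 8/(-7 + 9*sqrt(j))
(T - 3807)/(-1*2994 + y(9)) = (-2950 - 3807)/(-1*2994 + 8/(-7 + 9*sqrt(9))) = -6757/(-2994 + 8/(-7 + 9*3)) = -6757/(-2994 + 8/(-7 + 27)) = -6757/(-2994 + 8/20) = -6757/(-2994 + 8*(1/20)) = -6757/(-2994 + 2/5) = -6757/(-14968/5) = -6757*(-5/14968) = 33785/14968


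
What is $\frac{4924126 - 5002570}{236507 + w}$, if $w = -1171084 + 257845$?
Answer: $\frac{19611}{169183} \approx 0.11592$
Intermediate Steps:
$w = -913239$
$\frac{4924126 - 5002570}{236507 + w} = \frac{4924126 - 5002570}{236507 - 913239} = - \frac{78444}{-676732} = \left(-78444\right) \left(- \frac{1}{676732}\right) = \frac{19611}{169183}$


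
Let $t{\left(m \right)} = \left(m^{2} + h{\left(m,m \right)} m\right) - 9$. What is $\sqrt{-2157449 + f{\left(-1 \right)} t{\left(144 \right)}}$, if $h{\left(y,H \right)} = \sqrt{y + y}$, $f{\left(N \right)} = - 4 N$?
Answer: $\sqrt{-2074541 + 6912 \sqrt{2}} \approx 1436.9 i$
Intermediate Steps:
$h{\left(y,H \right)} = \sqrt{2} \sqrt{y}$ ($h{\left(y,H \right)} = \sqrt{2 y} = \sqrt{2} \sqrt{y}$)
$t{\left(m \right)} = -9 + m^{2} + \sqrt{2} m^{\frac{3}{2}}$ ($t{\left(m \right)} = \left(m^{2} + \sqrt{2} \sqrt{m} m\right) - 9 = \left(m^{2} + \sqrt{2} m^{\frac{3}{2}}\right) - 9 = -9 + m^{2} + \sqrt{2} m^{\frac{3}{2}}$)
$\sqrt{-2157449 + f{\left(-1 \right)} t{\left(144 \right)}} = \sqrt{-2157449 + \left(-4\right) \left(-1\right) \left(-9 + 144^{2} + \sqrt{2} \cdot 144^{\frac{3}{2}}\right)} = \sqrt{-2157449 + 4 \left(-9 + 20736 + \sqrt{2} \cdot 1728\right)} = \sqrt{-2157449 + 4 \left(-9 + 20736 + 1728 \sqrt{2}\right)} = \sqrt{-2157449 + 4 \left(20727 + 1728 \sqrt{2}\right)} = \sqrt{-2157449 + \left(82908 + 6912 \sqrt{2}\right)} = \sqrt{-2074541 + 6912 \sqrt{2}}$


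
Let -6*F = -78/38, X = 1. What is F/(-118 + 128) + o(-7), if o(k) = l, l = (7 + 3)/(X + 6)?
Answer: 3891/2660 ≈ 1.4628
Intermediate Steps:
l = 10/7 (l = (7 + 3)/(1 + 6) = 10/7 ≈ 1.4286)
o(k) = 10/7
F = 13/38 (F = -(-13)/38 = -⅙*(-39/19) = 13/38 ≈ 0.34211)
F/(-118 + 128) + o(-7) = (13/38)/(-118 + 128) + 10/7 = (13/38)/10 + 10/7 = (⅒)*(13/38) + 10/7 = 13/380 + 10/7 = 3891/2660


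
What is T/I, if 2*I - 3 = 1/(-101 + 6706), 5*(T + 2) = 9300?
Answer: 6136045/4954 ≈ 1238.6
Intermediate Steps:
T = 1858 (T = -2 + (1/5)*9300 = -2 + 1860 = 1858)
I = 9908/6605 (I = 3/2 + 1/(2*(-101 + 6706)) = 3/2 + (1/2)/6605 = 3/2 + (1/2)*(1/6605) = 3/2 + 1/13210 = 9908/6605 ≈ 1.5001)
T/I = 1858/(9908/6605) = 1858*(6605/9908) = 6136045/4954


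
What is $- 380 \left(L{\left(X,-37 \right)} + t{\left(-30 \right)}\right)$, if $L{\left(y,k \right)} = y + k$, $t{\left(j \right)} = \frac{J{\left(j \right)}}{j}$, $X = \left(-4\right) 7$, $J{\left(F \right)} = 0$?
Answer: $24700$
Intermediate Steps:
$X = -28$
$t{\left(j \right)} = 0$ ($t{\left(j \right)} = \frac{0}{j} = 0$)
$L{\left(y,k \right)} = k + y$
$- 380 \left(L{\left(X,-37 \right)} + t{\left(-30 \right)}\right) = - 380 \left(\left(-37 - 28\right) + 0\right) = - 380 \left(-65 + 0\right) = \left(-380\right) \left(-65\right) = 24700$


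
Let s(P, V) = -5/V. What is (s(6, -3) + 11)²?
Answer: 1444/9 ≈ 160.44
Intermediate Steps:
(s(6, -3) + 11)² = (-5/(-3) + 11)² = (-5*(-⅓) + 11)² = (5/3 + 11)² = (38/3)² = 1444/9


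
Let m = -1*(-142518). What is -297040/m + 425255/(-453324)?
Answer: -10847880725/3589268324 ≈ -3.0223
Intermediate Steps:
m = 142518
-297040/m + 425255/(-453324) = -297040/142518 + 425255/(-453324) = -297040*1/142518 + 425255*(-1/453324) = -148520/71259 - 425255/453324 = -10847880725/3589268324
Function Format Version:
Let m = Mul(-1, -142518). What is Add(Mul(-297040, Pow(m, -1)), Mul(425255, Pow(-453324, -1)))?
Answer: Rational(-10847880725, 3589268324) ≈ -3.0223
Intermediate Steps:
m = 142518
Add(Mul(-297040, Pow(m, -1)), Mul(425255, Pow(-453324, -1))) = Add(Mul(-297040, Pow(142518, -1)), Mul(425255, Pow(-453324, -1))) = Add(Mul(-297040, Rational(1, 142518)), Mul(425255, Rational(-1, 453324))) = Add(Rational(-148520, 71259), Rational(-425255, 453324)) = Rational(-10847880725, 3589268324)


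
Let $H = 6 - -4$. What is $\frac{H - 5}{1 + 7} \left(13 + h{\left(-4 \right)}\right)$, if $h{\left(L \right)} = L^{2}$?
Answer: $\frac{145}{8} \approx 18.125$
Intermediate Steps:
$H = 10$ ($H = 6 + 4 = 10$)
$\frac{H - 5}{1 + 7} \left(13 + h{\left(-4 \right)}\right) = \frac{10 - 5}{1 + 7} \left(13 + \left(-4\right)^{2}\right) = \frac{5}{8} \left(13 + 16\right) = 5 \cdot \frac{1}{8} \cdot 29 = \frac{5}{8} \cdot 29 = \frac{145}{8}$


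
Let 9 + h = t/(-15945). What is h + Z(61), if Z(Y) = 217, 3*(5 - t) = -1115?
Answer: 1989710/9567 ≈ 207.98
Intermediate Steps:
t = 1130/3 (t = 5 - ⅓*(-1115) = 5 + 1115/3 = 1130/3 ≈ 376.67)
h = -86329/9567 (h = -9 + (1130/3)/(-15945) = -9 + (1130/3)*(-1/15945) = -9 - 226/9567 = -86329/9567 ≈ -9.0236)
h + Z(61) = -86329/9567 + 217 = 1989710/9567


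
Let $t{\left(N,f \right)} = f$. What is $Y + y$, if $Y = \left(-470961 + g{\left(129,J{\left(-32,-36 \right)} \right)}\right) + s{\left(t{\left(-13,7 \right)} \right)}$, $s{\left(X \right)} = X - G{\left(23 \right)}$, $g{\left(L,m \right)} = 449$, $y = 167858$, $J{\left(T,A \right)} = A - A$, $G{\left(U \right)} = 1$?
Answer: $-302648$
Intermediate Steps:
$J{\left(T,A \right)} = 0$
$s{\left(X \right)} = -1 + X$ ($s{\left(X \right)} = X - 1 = -1 + X$)
$Y = -470506$ ($Y = \left(-470961 + 449\right) + \left(-1 + 7\right) = -470512 + 6 = -470506$)
$Y + y = -470506 + 167858 = -302648$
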